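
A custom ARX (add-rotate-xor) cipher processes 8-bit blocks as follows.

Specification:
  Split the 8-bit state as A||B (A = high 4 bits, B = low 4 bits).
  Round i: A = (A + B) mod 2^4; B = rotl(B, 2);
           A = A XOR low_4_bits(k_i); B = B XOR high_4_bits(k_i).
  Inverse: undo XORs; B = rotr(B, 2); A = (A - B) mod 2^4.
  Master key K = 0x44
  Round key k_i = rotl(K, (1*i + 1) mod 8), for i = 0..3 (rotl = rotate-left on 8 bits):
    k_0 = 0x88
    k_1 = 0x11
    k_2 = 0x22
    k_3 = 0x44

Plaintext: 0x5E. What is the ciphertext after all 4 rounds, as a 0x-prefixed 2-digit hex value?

s_0 = plaintext = 0x5E
s_1 = Round(s_0, k_0) = 0xB3
s_2 = Round(s_1, k_1) = 0xFD
s_3 = Round(s_2, k_2) = 0xE5
s_4 = Round(s_3, k_3) = 0x71

0x71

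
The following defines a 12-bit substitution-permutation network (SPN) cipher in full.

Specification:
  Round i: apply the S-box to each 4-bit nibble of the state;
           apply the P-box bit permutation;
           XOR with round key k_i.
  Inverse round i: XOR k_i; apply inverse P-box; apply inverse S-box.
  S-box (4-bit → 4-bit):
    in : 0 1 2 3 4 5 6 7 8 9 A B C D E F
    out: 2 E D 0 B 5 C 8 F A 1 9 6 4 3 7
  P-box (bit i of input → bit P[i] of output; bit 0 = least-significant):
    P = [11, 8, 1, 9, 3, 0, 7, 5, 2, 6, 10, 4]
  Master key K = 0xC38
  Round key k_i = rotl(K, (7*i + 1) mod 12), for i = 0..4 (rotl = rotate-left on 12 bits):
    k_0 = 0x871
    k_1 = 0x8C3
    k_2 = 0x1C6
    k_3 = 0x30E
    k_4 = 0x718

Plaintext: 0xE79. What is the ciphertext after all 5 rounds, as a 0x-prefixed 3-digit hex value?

0x249

s_0 = plaintext = 0xE79
s_1 = Round(s_0, k_0) = 0xB15
s_2 = Round(s_1, k_1) = 0x074
s_3 = Round(s_2, k_2) = 0xAA6
s_4 = Round(s_3, k_3) = 0x100
s_5 = Round(s_4, k_4) = 0x249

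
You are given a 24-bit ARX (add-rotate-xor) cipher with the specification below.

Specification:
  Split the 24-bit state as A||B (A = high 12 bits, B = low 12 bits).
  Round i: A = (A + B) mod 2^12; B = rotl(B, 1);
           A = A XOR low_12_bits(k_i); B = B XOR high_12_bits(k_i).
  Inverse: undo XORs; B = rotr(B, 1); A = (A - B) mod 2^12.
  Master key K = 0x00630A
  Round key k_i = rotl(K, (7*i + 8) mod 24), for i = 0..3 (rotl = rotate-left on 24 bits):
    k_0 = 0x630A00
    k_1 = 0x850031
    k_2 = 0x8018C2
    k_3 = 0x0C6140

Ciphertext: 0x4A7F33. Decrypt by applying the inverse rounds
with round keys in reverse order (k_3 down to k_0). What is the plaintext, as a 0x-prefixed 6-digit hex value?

0x53A7F3

s_0 = ciphertext = 0x4A7F33
s_1 = InvRound(s_0, k_3) = 0x5EDFFA
s_2 = InvRound(s_1, k_2) = 0x132BFD
s_3 = InvRound(s_2, k_1) = 0x72D9D6
s_4 = InvRound(s_3, k_0) = 0x53A7F3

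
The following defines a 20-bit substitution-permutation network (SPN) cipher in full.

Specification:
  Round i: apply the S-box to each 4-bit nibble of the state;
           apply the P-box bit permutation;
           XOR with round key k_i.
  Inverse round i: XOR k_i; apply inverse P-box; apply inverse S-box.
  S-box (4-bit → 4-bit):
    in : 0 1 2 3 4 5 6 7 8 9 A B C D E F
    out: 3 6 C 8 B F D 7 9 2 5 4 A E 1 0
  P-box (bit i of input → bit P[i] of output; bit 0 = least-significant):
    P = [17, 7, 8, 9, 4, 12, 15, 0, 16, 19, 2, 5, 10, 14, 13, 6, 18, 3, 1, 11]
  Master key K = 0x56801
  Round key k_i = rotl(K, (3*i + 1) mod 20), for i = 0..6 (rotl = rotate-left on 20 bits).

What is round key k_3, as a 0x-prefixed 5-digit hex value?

K = 0x56801
k_0 = rotl(K, (3*0+1) mod 20) = rotl(K, 1) = 0xAD002
k_1 = rotl(K, (3*1+1) mod 20) = rotl(K, 4) = 0x68015
k_2 = rotl(K, (3*2+1) mod 20) = rotl(K, 7) = 0x400AB
k_3 = rotl(K, (3*3+1) mod 20) = rotl(K, 10) = 0x0055A

0x0055A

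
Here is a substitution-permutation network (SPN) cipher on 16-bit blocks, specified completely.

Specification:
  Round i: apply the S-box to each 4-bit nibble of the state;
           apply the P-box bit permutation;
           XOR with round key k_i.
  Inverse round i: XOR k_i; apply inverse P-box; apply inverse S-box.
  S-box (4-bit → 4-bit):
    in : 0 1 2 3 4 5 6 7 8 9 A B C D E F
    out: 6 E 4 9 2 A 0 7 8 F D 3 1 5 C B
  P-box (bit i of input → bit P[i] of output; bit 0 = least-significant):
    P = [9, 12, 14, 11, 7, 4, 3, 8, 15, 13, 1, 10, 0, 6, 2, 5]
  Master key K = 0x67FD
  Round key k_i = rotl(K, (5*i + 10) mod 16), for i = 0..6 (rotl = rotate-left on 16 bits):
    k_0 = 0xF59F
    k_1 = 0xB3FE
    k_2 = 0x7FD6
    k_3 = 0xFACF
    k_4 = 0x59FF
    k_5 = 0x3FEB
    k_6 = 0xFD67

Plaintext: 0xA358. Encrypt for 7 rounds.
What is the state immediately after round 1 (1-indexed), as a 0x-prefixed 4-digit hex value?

s_0 = plaintext = 0xA358
s_1 = Round(s_0, k_0) = 0x78AA
s_2 = Round(s_1, k_1) = 0xFC33
s_3 = Round(s_2, k_2) = 0xF437
s_4 = Round(s_3, k_3) = 0x892E
s_5 = Round(s_4, k_4) = 0xB5D5
s_6 = Round(s_5, k_5) = 0x0322
s_7 = Round(s_6, k_6) = 0x392B

0x78AA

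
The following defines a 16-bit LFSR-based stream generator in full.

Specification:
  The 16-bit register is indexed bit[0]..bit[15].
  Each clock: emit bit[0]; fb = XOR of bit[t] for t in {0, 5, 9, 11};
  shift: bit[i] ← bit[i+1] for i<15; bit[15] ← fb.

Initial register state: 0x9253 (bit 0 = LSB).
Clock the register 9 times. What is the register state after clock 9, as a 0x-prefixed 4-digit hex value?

0x6D49

reg_0 = 0x9253
clock 1: out=1, reg = 0x4929
clock 2: out=1, reg = 0xA494
clock 3: out=0, reg = 0x524A
clock 4: out=0, reg = 0xA925
clock 5: out=1, reg = 0xD492
clock 6: out=0, reg = 0x6A49
clock 7: out=1, reg = 0xB524
clock 8: out=0, reg = 0xDA92
clock 9: out=0, reg = 0x6D49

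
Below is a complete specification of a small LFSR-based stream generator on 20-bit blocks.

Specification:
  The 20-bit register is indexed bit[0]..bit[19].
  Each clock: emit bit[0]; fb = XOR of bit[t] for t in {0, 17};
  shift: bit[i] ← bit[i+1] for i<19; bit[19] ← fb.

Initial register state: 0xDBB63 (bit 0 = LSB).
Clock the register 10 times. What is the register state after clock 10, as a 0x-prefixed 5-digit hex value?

0xC376E

reg_0 = 0xDBB63
clock 1: out=1, reg = 0xEDDB1
clock 2: out=1, reg = 0x76ED8
clock 3: out=0, reg = 0xBB76C
clock 4: out=0, reg = 0xDDBB6
clock 5: out=0, reg = 0x6EDDB
clock 6: out=1, reg = 0x376ED
clock 7: out=1, reg = 0x1BB76
clock 8: out=0, reg = 0x0DDBB
clock 9: out=1, reg = 0x86EDD
clock 10: out=1, reg = 0xC376E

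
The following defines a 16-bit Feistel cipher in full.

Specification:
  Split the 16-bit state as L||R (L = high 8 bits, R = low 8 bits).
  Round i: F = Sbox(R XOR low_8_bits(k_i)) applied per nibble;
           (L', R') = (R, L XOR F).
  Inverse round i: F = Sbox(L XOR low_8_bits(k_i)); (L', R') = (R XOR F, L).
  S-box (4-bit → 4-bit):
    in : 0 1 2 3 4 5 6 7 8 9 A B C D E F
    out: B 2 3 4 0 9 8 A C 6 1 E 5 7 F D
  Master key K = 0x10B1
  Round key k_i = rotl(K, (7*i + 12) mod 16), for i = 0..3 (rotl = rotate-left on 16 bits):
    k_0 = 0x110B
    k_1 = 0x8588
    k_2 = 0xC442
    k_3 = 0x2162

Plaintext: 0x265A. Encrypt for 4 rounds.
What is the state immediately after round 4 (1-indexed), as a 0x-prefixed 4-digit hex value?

s_0 = plaintext = 0x265A
s_1 = Round(s_0, k_0) = 0x5AB4
s_2 = Round(s_1, k_1) = 0xB41F
s_3 = Round(s_2, k_2) = 0x1F23
s_4 = Round(s_3, k_3) = 0x231D

0x231D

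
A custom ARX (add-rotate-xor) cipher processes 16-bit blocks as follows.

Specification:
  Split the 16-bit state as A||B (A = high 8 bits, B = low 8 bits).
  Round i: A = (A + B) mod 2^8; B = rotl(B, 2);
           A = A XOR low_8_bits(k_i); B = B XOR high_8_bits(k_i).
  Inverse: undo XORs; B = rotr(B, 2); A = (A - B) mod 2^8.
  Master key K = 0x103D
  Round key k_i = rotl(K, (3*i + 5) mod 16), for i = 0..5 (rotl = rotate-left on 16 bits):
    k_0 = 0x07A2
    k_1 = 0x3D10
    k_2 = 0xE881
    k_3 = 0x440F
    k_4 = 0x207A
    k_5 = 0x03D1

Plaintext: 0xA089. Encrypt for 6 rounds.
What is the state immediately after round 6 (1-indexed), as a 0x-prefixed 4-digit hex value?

s_0 = plaintext = 0xA089
s_1 = Round(s_0, k_0) = 0x8B21
s_2 = Round(s_1, k_1) = 0xBCB9
s_3 = Round(s_2, k_2) = 0xF40E
s_4 = Round(s_3, k_3) = 0x0D7C
s_5 = Round(s_4, k_4) = 0xF3D1
s_6 = Round(s_5, k_5) = 0x1544

0x1544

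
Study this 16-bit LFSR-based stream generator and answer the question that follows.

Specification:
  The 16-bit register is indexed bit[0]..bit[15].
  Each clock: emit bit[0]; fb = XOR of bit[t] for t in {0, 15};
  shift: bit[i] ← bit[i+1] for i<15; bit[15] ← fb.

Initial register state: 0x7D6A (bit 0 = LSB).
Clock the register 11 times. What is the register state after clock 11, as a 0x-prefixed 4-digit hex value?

0x64CF

reg_0 = 0x7D6A
clock 1: out=0, reg = 0x3EB5
clock 2: out=1, reg = 0x9F5A
clock 3: out=0, reg = 0xCFAD
clock 4: out=1, reg = 0x67D6
clock 5: out=0, reg = 0x33EB
clock 6: out=1, reg = 0x99F5
clock 7: out=1, reg = 0x4CFA
clock 8: out=0, reg = 0x267D
clock 9: out=1, reg = 0x933E
clock 10: out=0, reg = 0xC99F
clock 11: out=1, reg = 0x64CF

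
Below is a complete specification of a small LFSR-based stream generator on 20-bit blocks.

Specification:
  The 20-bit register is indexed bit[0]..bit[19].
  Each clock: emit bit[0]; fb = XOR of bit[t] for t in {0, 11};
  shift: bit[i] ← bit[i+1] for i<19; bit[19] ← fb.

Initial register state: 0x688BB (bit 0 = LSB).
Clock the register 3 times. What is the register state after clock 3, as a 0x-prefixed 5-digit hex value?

reg_0 = 0x688BB
clock 1: out=1, reg = 0x3445D
clock 2: out=1, reg = 0x9A22E
clock 3: out=0, reg = 0x4D117

0x4D117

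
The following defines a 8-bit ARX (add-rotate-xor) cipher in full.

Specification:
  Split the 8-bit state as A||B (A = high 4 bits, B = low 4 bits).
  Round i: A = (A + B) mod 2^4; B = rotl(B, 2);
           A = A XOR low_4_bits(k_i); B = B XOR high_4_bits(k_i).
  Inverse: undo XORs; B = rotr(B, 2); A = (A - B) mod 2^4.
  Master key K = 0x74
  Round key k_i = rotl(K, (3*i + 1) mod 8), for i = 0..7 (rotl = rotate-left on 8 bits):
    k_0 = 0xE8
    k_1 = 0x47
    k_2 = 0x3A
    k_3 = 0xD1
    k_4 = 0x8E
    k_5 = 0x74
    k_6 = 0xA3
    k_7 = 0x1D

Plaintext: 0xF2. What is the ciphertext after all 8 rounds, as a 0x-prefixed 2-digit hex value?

s_0 = plaintext = 0xF2
s_1 = Round(s_0, k_0) = 0x96
s_2 = Round(s_1, k_1) = 0x8D
s_3 = Round(s_2, k_2) = 0xF4
s_4 = Round(s_3, k_3) = 0x2C
s_5 = Round(s_4, k_4) = 0x0B
s_6 = Round(s_5, k_5) = 0xF9
s_7 = Round(s_6, k_6) = 0xBC
s_8 = Round(s_7, k_7) = 0xA2

0xA2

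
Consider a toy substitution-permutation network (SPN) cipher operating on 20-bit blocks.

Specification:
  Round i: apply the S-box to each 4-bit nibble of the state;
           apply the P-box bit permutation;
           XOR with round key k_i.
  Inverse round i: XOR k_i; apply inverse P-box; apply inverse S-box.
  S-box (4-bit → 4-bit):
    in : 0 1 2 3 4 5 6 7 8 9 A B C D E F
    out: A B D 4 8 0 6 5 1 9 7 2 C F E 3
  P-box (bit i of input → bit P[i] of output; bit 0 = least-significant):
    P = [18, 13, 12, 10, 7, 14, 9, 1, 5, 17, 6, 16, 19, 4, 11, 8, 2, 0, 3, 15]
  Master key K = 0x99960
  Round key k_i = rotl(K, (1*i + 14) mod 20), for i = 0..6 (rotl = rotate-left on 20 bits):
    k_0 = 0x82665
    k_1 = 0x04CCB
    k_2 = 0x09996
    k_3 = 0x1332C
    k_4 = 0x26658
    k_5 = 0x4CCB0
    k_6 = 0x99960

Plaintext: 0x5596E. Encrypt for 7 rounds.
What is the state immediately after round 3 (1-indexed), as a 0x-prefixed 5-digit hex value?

s_0 = plaintext = 0x5596E
s_1 = Round(s_0, k_0) = 0x95045
s_2 = Round(s_1, k_1) = 0x3CCCD
s_3 = Round(s_2, k_2) = 0x5A6DC
s_4 = Round(s_3, k_3) = 0xB6DFE
s_5 = Round(s_4, k_4) = 0x11AA9
s_6 = Round(s_5, k_5) = 0xA0B45
s_7 = Round(s_6, k_6) = 0xB987F

0x5A6DC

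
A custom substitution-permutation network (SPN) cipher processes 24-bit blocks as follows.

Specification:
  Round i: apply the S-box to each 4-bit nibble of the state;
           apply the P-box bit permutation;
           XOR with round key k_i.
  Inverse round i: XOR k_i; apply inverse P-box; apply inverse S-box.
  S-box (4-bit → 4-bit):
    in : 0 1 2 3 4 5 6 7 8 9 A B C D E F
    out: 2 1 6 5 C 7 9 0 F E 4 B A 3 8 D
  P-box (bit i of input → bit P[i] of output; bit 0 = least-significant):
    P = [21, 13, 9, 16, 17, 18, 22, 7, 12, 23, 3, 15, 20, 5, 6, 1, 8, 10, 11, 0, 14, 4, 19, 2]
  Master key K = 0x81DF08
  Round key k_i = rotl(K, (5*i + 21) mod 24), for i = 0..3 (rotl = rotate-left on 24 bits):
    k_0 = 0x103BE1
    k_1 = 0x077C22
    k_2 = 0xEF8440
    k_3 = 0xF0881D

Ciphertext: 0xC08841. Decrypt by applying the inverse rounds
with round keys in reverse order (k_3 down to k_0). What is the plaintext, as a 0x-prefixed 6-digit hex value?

0xBADD02

s_0 = ciphertext = 0xC08841
s_1 = InvRound(s_0, k_3) = 0xC73A71
s_2 = InvRound(s_1, k_2) = 0x290675
s_3 = InvRound(s_2, k_1) = 0x8441D5
s_4 = InvRound(s_3, k_0) = 0xBADD02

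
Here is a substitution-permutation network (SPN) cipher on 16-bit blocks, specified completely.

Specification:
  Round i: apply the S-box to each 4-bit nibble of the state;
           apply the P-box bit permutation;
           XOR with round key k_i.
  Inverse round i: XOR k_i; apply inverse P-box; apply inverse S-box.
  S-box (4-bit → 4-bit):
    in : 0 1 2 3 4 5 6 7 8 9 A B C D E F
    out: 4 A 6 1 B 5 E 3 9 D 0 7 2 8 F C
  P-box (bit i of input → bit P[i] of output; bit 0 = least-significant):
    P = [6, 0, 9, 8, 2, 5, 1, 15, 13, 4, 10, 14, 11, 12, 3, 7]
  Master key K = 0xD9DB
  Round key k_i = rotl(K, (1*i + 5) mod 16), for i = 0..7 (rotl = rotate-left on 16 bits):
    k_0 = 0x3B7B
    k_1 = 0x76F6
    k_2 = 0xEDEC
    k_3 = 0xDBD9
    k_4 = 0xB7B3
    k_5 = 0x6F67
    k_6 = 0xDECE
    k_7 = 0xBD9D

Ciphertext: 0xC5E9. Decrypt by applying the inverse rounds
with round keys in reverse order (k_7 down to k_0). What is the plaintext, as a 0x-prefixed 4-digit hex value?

s_0 = ciphertext = 0xC5E9
s_1 = InvRound(s_0, k_7) = 0x7473
s_2 = InvRound(s_1, k_6) = 0x9742
s_3 = InvRound(s_2, k_5) = 0x784C
s_4 = InvRound(s_3, k_4) = 0x96EE
s_5 = InvRound(s_4, k_3) = 0x36B1
s_6 = InvRound(s_5, k_2) = 0xB18E
s_7 = InvRound(s_6, k_1) = 0x0619
s_8 = InvRound(s_7, k_0) = 0x7528

0x7528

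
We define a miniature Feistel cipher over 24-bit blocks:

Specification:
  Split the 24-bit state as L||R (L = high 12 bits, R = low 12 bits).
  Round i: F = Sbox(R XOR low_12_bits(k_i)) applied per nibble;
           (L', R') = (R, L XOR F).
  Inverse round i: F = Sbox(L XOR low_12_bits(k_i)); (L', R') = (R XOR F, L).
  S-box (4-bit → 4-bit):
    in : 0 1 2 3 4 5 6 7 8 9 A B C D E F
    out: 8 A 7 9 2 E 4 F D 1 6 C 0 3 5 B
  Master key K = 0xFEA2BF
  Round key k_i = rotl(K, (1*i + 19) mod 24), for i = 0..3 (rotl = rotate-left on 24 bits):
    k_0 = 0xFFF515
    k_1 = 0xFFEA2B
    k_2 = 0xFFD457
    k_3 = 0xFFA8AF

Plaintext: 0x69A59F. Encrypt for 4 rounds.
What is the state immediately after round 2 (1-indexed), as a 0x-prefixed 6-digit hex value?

0xE4C7D0

s_0 = plaintext = 0x69A59F
s_1 = Round(s_0, k_0) = 0x59FE4C
s_2 = Round(s_1, k_1) = 0xE4C7D0
s_3 = Round(s_2, k_2) = 0x7D0793
s_4 = Round(s_3, k_3) = 0x793C40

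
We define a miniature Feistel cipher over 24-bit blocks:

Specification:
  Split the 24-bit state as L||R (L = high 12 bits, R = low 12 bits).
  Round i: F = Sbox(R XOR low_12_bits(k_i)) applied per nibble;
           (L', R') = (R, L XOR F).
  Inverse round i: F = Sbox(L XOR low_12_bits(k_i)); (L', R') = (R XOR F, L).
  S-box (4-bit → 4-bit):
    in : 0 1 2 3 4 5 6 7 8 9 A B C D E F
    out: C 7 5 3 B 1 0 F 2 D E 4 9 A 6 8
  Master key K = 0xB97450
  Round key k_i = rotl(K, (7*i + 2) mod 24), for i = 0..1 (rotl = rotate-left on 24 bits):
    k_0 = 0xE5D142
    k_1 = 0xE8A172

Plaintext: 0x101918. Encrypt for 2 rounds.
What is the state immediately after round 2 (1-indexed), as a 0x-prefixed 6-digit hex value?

s_0 = plaintext = 0x101918
s_1 = Round(s_0, k_0) = 0x91831F
s_2 = Round(s_1, k_1) = 0x31FC12

0x31FC12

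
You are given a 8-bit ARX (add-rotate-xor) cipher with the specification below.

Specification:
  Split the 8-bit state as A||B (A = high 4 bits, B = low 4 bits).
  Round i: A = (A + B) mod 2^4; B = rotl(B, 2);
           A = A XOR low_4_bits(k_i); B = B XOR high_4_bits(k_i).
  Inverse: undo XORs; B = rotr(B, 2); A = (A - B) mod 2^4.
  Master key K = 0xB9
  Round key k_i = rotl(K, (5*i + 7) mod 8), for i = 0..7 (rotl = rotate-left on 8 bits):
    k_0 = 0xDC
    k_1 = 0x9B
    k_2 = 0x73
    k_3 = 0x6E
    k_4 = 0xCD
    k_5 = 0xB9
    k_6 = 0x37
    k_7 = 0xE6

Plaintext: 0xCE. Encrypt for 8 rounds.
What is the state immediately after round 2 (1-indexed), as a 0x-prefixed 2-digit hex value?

0x70

s_0 = plaintext = 0xCE
s_1 = Round(s_0, k_0) = 0x66
s_2 = Round(s_1, k_1) = 0x70
s_3 = Round(s_2, k_2) = 0x47
s_4 = Round(s_3, k_3) = 0x5B
s_5 = Round(s_4, k_4) = 0xD2
s_6 = Round(s_5, k_5) = 0x63
s_7 = Round(s_6, k_6) = 0xEF
s_8 = Round(s_7, k_7) = 0xB1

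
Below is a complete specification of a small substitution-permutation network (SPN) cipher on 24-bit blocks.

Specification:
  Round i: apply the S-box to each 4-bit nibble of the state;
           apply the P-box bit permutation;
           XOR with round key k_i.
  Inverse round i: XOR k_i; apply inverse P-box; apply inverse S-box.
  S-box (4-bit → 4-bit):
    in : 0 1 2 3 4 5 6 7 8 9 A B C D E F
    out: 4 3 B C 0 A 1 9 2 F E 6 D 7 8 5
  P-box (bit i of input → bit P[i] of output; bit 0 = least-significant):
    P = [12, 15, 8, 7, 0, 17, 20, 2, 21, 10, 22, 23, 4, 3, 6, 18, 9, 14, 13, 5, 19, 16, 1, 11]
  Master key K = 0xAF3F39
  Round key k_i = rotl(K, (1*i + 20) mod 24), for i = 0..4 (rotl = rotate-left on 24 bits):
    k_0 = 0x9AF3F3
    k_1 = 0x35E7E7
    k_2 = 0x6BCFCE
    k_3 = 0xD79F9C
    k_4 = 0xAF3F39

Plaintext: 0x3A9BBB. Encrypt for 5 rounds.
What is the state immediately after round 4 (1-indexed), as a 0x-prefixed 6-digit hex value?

s_0 = plaintext = 0x3A9BBB
s_1 = Round(s_0, k_0) = 0xCC1E89
s_2 = Round(s_1, k_1) = 0xBF5C5D
s_3 = Round(s_2, k_2) = 0x8C7CC0
s_4 = Round(s_3, k_3) = 0x22BCA9
s_5 = Round(s_4, k_4) = 0x54E4D5

0x22BCA9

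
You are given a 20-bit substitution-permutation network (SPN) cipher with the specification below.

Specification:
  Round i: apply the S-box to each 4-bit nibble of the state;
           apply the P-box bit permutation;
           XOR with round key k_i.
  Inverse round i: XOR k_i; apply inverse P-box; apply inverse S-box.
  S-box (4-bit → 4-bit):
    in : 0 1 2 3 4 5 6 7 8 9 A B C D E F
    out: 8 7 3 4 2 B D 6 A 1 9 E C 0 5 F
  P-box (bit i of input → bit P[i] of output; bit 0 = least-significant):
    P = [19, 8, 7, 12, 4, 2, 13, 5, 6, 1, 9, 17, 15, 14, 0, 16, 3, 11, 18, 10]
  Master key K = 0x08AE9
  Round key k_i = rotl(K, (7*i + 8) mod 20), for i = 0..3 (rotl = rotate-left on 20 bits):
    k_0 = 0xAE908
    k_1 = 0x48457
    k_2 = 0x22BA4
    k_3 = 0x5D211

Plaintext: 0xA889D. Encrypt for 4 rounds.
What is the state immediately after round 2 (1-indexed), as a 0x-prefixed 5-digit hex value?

0xD254B

s_0 = plaintext = 0xA889D
s_1 = Round(s_0, k_0) = 0x9AD12
s_2 = Round(s_1, k_1) = 0xD254B
s_3 = Round(s_2, k_2) = 0x0FA62
s_4 = Round(s_3, k_3) = 0xE3760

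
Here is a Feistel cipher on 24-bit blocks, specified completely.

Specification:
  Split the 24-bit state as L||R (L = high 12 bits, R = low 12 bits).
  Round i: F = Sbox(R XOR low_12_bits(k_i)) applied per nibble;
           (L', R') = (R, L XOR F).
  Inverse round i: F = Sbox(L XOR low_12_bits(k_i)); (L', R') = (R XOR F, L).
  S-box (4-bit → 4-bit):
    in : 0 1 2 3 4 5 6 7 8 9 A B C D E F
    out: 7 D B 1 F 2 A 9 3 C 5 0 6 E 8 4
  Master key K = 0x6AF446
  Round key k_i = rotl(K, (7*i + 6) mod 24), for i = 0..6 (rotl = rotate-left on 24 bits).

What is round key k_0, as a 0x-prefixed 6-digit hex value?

K = 0x6AF446
k_0 = rotl(K, (7*0+6) mod 24) = rotl(K, 6) = 0xBD119A

0xBD119A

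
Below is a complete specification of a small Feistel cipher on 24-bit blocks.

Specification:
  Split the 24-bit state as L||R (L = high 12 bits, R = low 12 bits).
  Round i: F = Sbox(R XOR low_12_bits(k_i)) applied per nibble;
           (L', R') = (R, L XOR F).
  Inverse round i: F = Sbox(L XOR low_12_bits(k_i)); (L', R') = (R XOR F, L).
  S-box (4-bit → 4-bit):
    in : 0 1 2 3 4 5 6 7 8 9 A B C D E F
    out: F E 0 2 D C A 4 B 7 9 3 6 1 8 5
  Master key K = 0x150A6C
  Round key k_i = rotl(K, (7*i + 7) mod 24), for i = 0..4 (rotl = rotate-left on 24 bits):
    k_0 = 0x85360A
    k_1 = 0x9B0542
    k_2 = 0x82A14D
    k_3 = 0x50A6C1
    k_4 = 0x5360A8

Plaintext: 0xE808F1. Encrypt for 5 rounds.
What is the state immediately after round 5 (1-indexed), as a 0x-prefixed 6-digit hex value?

0x8CFE17

s_0 = plaintext = 0xE808F1
s_1 = Round(s_0, k_0) = 0x8F16D3
s_2 = Round(s_1, k_1) = 0x6D3A8F
s_3 = Round(s_2, k_2) = 0xA8F5B3
s_4 = Round(s_3, k_3) = 0x5B38CF
s_5 = Round(s_4, k_4) = 0x8CFE17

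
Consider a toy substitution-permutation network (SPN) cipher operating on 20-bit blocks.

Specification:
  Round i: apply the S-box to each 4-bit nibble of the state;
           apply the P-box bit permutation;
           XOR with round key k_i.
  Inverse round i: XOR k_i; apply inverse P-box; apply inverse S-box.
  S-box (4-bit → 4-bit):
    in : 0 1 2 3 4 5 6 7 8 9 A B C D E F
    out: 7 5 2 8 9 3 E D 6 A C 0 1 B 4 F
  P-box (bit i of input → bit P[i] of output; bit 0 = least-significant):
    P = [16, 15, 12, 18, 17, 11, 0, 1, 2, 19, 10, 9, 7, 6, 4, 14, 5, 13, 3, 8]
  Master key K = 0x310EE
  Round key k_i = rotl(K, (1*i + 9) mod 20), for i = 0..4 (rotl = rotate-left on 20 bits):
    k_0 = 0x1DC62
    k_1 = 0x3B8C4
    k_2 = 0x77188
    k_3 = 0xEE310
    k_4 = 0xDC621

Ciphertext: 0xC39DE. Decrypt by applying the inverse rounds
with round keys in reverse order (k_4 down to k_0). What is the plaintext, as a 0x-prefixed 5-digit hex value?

s_0 = ciphertext = 0xC39DE
s_1 = InvRound(s_0, k_4) = 0xFF760
s_2 = InvRound(s_1, k_3) = 0xC8EB1
s_3 = InvRound(s_2, k_2) = 0xFA600
s_4 = InvRound(s_3, k_1) = 0xB5F2A
s_5 = InvRound(s_4, k_0) = 0xA29C2

0xA29C2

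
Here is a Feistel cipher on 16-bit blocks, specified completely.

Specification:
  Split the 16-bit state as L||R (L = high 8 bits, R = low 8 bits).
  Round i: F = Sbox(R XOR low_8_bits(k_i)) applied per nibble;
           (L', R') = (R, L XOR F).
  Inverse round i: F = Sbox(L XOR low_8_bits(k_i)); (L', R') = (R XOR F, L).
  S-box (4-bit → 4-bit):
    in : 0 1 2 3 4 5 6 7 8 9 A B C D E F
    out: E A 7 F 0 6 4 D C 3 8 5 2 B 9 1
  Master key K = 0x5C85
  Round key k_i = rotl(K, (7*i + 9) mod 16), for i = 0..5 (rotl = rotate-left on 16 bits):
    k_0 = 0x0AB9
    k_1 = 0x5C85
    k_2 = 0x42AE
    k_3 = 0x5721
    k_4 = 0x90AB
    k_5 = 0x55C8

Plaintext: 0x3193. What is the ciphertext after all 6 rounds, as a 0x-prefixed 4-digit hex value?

s_0 = plaintext = 0x3193
s_1 = Round(s_0, k_0) = 0x9349
s_2 = Round(s_1, k_1) = 0x49B1
s_3 = Round(s_2, k_2) = 0xB1E8
s_4 = Round(s_3, k_3) = 0xE892
s_5 = Round(s_4, k_4) = 0x921B
s_6 = Round(s_5, k_5) = 0x1B2D

0x1B2D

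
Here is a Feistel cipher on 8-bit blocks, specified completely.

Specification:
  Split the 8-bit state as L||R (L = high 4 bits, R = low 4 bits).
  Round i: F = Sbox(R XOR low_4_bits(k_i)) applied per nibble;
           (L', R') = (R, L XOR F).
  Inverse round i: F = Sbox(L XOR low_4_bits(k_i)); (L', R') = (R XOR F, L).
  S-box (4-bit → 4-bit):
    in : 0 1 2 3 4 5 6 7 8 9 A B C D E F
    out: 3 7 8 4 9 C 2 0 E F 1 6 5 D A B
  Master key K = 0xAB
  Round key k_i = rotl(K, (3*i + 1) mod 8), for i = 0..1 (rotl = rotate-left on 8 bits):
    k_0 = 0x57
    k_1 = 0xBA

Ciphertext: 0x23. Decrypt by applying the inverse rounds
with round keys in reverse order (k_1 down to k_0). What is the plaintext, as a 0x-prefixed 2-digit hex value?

0x3D

s_0 = ciphertext = 0x23
s_1 = InvRound(s_0, k_1) = 0xD2
s_2 = InvRound(s_1, k_0) = 0x3D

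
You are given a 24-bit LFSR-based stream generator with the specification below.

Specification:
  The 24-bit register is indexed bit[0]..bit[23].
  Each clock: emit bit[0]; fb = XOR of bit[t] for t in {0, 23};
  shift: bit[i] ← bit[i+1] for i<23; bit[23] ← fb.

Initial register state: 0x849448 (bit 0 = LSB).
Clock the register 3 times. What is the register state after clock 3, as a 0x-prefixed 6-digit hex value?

0xF09289

reg_0 = 0x849448
clock 1: out=0, reg = 0xC24A24
clock 2: out=0, reg = 0xE12512
clock 3: out=0, reg = 0xF09289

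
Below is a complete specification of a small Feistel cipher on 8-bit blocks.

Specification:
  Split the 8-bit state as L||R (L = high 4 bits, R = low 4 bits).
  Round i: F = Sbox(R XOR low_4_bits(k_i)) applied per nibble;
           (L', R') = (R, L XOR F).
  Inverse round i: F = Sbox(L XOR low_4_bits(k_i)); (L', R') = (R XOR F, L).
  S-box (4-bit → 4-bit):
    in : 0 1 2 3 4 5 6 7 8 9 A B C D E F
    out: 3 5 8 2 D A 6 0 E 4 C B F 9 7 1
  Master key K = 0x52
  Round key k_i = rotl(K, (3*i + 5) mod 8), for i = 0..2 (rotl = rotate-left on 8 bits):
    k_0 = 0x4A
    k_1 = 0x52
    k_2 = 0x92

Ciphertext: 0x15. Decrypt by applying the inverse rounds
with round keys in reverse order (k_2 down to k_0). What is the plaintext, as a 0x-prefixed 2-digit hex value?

s_0 = ciphertext = 0x15
s_1 = InvRound(s_0, k_2) = 0x71
s_2 = InvRound(s_1, k_1) = 0xB7
s_3 = InvRound(s_2, k_0) = 0x2B

0x2B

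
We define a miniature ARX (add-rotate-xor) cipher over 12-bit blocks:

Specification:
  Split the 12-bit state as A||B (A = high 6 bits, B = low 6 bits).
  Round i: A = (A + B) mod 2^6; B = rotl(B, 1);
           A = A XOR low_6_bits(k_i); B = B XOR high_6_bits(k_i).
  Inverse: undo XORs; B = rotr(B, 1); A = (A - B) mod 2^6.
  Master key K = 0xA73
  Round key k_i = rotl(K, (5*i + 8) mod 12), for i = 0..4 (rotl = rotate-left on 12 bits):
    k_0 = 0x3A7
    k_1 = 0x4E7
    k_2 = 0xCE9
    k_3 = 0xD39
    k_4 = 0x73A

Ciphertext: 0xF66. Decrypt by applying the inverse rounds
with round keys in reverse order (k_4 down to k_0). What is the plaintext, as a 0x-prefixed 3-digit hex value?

s_0 = ciphertext = 0xF66
s_1 = InvRound(s_0, k_4) = 0xA9D
s_2 = InvRound(s_1, k_3) = 0x7F4
s_3 = InvRound(s_2, k_2) = 0x4E3
s_4 = InvRound(s_3, k_1) = 0x718
s_5 = InvRound(s_4, k_0) = 0xC0B

0xC0B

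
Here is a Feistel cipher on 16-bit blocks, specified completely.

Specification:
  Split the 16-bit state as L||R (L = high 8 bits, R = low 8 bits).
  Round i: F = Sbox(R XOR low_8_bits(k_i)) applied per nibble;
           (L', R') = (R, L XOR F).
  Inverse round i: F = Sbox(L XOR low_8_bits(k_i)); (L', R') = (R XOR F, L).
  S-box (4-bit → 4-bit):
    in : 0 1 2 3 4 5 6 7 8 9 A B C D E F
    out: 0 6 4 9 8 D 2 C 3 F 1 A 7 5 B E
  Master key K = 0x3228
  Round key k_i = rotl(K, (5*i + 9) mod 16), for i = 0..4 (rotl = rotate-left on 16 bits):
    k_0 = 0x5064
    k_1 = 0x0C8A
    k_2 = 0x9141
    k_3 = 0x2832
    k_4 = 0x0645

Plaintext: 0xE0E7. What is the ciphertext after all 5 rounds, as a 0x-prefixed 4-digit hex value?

0x7385

s_0 = plaintext = 0xE0E7
s_1 = Round(s_0, k_0) = 0xE7D9
s_2 = Round(s_1, k_1) = 0xD93E
s_3 = Round(s_2, k_2) = 0x3E17
s_4 = Round(s_3, k_3) = 0x1773
s_5 = Round(s_4, k_4) = 0x7385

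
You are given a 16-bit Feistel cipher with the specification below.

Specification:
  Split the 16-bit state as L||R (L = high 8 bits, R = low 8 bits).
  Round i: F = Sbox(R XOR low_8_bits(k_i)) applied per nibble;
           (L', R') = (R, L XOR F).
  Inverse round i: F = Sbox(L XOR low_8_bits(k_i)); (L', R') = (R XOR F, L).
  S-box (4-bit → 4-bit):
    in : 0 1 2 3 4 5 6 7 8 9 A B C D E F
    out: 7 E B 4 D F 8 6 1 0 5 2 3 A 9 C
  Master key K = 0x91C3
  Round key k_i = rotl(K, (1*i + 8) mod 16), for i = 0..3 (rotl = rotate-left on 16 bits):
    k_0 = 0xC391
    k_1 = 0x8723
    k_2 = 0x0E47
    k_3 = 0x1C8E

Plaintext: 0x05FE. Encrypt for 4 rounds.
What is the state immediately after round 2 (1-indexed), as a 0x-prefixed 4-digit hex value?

0x89AB

s_0 = plaintext = 0x05FE
s_1 = Round(s_0, k_0) = 0xFE89
s_2 = Round(s_1, k_1) = 0x89AB
s_3 = Round(s_2, k_2) = 0xAB1A
s_4 = Round(s_3, k_3) = 0x1AA6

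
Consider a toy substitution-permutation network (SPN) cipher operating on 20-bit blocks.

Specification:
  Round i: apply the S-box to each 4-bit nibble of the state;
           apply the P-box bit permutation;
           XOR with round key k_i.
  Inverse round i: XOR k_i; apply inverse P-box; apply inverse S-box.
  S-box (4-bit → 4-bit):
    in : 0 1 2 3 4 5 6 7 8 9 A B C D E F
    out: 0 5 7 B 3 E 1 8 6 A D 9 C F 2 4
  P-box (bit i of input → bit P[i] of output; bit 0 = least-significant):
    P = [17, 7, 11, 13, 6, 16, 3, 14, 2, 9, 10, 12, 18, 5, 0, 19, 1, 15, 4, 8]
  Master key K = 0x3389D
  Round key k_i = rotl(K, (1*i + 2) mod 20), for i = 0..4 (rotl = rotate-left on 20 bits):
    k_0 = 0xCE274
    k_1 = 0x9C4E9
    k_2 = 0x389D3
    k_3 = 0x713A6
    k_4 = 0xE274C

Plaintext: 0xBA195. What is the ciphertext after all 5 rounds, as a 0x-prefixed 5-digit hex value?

s_0 = plaintext = 0xBA195
s_1 = Round(s_0, k_0) = 0x18FF3
s_2 = Round(s_1, k_1) = 0xBE052
s_3 = Round(s_2, k_2) = 0x0C079
s_4 = Round(s_3, k_3) = 0xF7327
s_5 = Round(s_4, k_4) = 0x71510

0x71510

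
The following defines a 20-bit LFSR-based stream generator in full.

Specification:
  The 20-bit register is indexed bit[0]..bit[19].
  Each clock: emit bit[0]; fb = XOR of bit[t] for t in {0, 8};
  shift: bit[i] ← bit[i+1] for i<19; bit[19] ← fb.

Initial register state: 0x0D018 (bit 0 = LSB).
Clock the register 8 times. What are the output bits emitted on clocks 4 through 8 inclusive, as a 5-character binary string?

11000

reg_0 = 0x0D018
clock 1: out=0, reg = 0x0680C
clock 2: out=0, reg = 0x03406
clock 3: out=0, reg = 0x01A03
clock 4: out=1, reg = 0x80D01
clock 5: out=1, reg = 0x40680
clock 6: out=0, reg = 0x20340
clock 7: out=0, reg = 0x901A0
clock 8: out=0, reg = 0xC80D0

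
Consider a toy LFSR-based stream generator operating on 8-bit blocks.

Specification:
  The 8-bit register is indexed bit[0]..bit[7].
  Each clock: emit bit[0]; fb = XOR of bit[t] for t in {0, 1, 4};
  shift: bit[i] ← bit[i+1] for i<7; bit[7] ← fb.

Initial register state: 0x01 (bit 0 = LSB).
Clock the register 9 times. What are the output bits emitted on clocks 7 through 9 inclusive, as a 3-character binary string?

reg_0 = 0x01
clock 1: out=1, reg = 0x80
clock 2: out=0, reg = 0x40
clock 3: out=0, reg = 0x20
clock 4: out=0, reg = 0x10
clock 5: out=0, reg = 0x88
clock 6: out=0, reg = 0x44
clock 7: out=0, reg = 0x22
clock 8: out=0, reg = 0x91
clock 9: out=1, reg = 0x48

001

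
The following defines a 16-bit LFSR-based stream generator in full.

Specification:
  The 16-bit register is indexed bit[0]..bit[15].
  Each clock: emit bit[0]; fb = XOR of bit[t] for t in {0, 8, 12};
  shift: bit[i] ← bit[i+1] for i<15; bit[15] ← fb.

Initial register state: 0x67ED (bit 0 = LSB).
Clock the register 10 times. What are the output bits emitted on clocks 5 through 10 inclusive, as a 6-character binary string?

reg_0 = 0x67ED
clock 1: out=1, reg = 0x33F6
clock 2: out=0, reg = 0x19FB
clock 3: out=1, reg = 0x8CFD
clock 4: out=1, reg = 0xC67E
clock 5: out=0, reg = 0x633F
clock 6: out=1, reg = 0x319F
clock 7: out=1, reg = 0x98CF
clock 8: out=1, reg = 0x4C67
clock 9: out=1, reg = 0xA633
clock 10: out=1, reg = 0xD319

011111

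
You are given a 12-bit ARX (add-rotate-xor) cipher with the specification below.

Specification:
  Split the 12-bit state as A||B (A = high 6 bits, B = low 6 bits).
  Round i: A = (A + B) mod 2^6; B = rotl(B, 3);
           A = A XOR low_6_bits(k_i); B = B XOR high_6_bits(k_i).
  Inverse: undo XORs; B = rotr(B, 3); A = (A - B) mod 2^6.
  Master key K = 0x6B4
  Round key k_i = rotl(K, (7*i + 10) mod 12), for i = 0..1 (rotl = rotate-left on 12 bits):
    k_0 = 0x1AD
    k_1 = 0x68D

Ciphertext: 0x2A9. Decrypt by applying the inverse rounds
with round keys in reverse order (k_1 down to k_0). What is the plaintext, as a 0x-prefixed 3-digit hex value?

0x043

s_0 = ciphertext = 0x2A9
s_1 = InvRound(s_0, k_1) = 0xA5E
s_2 = InvRound(s_1, k_0) = 0x043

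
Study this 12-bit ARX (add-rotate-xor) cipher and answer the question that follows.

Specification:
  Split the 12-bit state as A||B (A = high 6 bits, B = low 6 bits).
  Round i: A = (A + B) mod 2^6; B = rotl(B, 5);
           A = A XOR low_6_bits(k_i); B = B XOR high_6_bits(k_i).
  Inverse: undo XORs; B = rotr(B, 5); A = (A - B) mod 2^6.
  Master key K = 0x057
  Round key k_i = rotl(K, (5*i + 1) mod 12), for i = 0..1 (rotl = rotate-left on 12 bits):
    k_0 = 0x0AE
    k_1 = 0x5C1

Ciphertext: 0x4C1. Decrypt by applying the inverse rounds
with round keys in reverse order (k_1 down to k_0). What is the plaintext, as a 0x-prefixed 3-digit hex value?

s_0 = ciphertext = 0x4C1
s_1 = InvRound(s_0, k_1) = 0x9AC
s_2 = InvRound(s_1, k_0) = 0xADD

0xADD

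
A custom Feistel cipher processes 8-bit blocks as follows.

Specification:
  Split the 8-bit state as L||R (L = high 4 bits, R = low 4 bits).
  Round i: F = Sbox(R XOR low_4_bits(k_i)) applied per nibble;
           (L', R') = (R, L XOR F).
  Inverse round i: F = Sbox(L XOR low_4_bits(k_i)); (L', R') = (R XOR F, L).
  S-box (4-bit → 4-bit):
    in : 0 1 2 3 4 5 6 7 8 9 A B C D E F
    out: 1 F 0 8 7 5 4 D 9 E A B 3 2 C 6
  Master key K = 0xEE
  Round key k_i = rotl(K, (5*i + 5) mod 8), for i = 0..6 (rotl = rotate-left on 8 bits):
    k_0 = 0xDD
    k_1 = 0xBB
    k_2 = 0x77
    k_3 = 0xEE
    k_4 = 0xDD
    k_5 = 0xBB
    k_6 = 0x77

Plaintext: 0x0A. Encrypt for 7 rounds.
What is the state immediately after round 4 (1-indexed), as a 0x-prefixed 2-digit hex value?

0x3C

s_0 = plaintext = 0x0A
s_1 = Round(s_0, k_0) = 0xAD
s_2 = Round(s_1, k_1) = 0xDE
s_3 = Round(s_2, k_2) = 0xE3
s_4 = Round(s_3, k_3) = 0x3C
s_5 = Round(s_4, k_4) = 0xCC
s_6 = Round(s_5, k_5) = 0xC1
s_7 = Round(s_6, k_6) = 0x18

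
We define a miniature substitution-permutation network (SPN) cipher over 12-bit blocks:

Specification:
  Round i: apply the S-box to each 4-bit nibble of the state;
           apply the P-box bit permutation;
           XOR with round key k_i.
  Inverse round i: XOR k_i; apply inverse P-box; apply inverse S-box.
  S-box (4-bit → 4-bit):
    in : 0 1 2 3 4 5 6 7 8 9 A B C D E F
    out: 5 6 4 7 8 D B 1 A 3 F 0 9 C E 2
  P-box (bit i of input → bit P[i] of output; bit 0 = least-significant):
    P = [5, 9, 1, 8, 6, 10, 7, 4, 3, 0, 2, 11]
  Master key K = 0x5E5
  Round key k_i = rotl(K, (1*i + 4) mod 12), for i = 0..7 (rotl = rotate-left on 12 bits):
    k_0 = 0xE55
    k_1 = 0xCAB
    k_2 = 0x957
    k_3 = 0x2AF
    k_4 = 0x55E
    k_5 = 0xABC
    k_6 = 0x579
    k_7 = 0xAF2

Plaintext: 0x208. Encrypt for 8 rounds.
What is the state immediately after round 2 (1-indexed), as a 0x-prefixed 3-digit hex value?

s_0 = plaintext = 0x208
s_1 = Round(s_0, k_0) = 0xD91
s_2 = Round(s_1, k_1) = 0x2ED
s_3 = Round(s_2, k_2) = 0xCC1
s_4 = Round(s_3, k_3) = 0x8F5
s_5 = Round(s_4, k_4) = 0x87D
s_6 = Round(s_5, k_5) = 0x3FF
s_7 = Round(s_6, k_6) = 0x374
s_8 = Round(s_7, k_7) = 0xBBF

0x2ED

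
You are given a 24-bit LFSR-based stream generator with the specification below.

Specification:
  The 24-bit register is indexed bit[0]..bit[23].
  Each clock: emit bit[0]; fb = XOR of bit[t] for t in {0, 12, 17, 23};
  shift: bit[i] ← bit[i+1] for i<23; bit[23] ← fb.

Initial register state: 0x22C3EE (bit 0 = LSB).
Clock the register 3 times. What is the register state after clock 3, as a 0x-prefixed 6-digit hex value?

reg_0 = 0x22C3EE
clock 1: out=0, reg = 0x9161F7
clock 2: out=1, reg = 0x48B0FB
clock 3: out=1, reg = 0x24587D

0x24587D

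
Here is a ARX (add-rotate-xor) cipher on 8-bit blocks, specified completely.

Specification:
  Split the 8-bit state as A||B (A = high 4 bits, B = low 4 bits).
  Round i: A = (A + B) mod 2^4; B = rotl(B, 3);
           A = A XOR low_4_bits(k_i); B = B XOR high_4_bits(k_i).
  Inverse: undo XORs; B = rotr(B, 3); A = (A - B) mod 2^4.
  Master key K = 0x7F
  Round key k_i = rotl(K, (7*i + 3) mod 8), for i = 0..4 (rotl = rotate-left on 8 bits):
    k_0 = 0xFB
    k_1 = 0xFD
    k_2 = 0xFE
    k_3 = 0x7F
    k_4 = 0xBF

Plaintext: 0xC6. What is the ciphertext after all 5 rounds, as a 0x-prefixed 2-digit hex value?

0x4C

s_0 = plaintext = 0xC6
s_1 = Round(s_0, k_0) = 0x9C
s_2 = Round(s_1, k_1) = 0x89
s_3 = Round(s_2, k_2) = 0xF3
s_4 = Round(s_3, k_3) = 0xDE
s_5 = Round(s_4, k_4) = 0x4C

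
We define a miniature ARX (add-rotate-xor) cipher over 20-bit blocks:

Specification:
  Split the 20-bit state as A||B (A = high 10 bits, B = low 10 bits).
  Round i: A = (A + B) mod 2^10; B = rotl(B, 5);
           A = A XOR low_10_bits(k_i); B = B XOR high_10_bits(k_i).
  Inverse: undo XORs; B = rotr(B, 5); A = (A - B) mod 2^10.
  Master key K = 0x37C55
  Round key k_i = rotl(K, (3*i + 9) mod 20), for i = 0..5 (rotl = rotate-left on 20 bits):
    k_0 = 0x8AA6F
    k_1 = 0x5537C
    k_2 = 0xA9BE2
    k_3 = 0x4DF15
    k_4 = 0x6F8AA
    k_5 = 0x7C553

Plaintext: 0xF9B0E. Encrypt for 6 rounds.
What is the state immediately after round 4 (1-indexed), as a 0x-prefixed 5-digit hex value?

s_0 = plaintext = 0xF9B0E
s_1 = Round(s_0, k_0) = 0x26FF2
s_2 = Round(s_1, k_1) = 0xFC70B
s_3 = Round(s_2, k_2) = 0x47BDE
s_4 = Round(s_3, k_3) = 0xFA6E9
s_5 = Round(s_4, k_4) = 0x9E089
s_6 = Round(s_5, k_5) = 0x948D5

0xFA6E9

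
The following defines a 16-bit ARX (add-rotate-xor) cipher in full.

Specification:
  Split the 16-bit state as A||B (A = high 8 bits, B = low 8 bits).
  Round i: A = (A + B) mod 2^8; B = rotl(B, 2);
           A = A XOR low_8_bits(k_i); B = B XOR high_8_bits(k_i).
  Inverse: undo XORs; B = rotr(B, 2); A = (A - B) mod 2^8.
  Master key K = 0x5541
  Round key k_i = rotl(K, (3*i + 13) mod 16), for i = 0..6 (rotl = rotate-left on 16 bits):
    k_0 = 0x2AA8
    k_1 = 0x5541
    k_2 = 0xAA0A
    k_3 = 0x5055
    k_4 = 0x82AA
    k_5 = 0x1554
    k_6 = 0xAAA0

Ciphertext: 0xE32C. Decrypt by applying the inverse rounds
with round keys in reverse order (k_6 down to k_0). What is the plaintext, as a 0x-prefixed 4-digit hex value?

s_0 = ciphertext = 0xE32C
s_1 = InvRound(s_0, k_6) = 0xA2A1
s_2 = InvRound(s_1, k_5) = 0xC92D
s_3 = InvRound(s_2, k_4) = 0x78EB
s_4 = InvRound(s_3, k_3) = 0x3FEE
s_5 = InvRound(s_4, k_2) = 0x2411
s_6 = InvRound(s_5, k_1) = 0x5411
s_7 = InvRound(s_6, k_0) = 0x2ECE

0x2ECE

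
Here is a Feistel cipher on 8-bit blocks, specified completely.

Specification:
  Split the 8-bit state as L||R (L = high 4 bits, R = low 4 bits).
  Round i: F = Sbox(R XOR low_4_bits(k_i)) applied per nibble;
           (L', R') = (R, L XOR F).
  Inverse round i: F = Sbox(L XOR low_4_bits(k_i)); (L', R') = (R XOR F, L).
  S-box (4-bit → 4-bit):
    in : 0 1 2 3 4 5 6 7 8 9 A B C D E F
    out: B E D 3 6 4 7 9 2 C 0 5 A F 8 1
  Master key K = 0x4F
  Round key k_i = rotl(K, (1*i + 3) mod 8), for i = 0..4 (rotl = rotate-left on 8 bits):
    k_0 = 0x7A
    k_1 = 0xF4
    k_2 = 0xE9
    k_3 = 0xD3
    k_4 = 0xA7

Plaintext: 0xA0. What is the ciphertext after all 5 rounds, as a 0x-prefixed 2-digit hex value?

s_0 = plaintext = 0xA0
s_1 = Round(s_0, k_0) = 0x0A
s_2 = Round(s_1, k_1) = 0xA8
s_3 = Round(s_2, k_2) = 0x84
s_4 = Round(s_3, k_3) = 0x41
s_5 = Round(s_4, k_4) = 0x13

0x13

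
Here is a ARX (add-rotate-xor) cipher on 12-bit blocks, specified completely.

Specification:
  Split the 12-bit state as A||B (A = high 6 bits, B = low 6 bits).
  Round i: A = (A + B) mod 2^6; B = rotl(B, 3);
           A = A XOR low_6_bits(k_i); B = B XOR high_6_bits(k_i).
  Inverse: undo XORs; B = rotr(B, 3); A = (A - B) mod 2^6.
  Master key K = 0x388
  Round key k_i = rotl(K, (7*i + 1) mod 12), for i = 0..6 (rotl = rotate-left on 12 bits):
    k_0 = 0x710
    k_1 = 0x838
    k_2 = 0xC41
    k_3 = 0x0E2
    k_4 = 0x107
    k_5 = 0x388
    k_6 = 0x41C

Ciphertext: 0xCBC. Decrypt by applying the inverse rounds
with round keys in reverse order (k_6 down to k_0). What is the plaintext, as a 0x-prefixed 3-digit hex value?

s_0 = ciphertext = 0xCBC
s_1 = InvRound(s_0, k_6) = 0x265
s_2 = InvRound(s_1, k_5) = 0x91D
s_3 = InvRound(s_2, k_4) = 0x60B
s_4 = InvRound(s_3, k_3) = 0xE41
s_5 = InvRound(s_4, k_2) = 0xC86
s_6 = InvRound(s_5, k_1) = 0x5B4
s_7 = InvRound(s_6, k_0) = 0x045

0x045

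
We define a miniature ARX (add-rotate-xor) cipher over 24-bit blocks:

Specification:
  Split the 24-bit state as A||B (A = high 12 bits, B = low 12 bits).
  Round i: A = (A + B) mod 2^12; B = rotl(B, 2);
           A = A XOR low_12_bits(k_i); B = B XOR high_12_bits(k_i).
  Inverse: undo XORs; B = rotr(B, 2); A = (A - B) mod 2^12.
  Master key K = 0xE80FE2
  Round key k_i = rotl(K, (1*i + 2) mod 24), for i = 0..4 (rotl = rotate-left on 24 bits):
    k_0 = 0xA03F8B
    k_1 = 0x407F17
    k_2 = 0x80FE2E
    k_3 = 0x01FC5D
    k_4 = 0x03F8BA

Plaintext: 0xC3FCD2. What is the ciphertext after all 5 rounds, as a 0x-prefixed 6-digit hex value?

0xFB89FF

s_0 = plaintext = 0xC3FCD2
s_1 = Round(s_0, k_0) = 0x69A948
s_2 = Round(s_1, k_1) = 0x0F5125
s_3 = Round(s_2, k_2) = 0xC34C9B
s_4 = Round(s_3, k_3) = 0x492270
s_5 = Round(s_4, k_4) = 0xFB89FF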